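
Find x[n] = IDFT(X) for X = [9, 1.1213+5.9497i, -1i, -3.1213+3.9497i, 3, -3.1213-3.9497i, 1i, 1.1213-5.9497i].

x[n] = (1/8) Σ(k=0 to 7) X[k] · e^(2πikn/8)

Computing each x[n]:
x[0] = 1
x[1] = 0
x[2] = 1
x[3] = -2
x[4] = 2
x[5] = 2
x[6] = 2
x[7] = 3

x = [1, 0, 1, -2, 2, 2, 2, 3]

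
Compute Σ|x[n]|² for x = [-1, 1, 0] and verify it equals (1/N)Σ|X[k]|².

Time domain:
Σ|x[n]|² = |-1|² + |1|² + |0|² = 2.0000

Frequency domain:
(1/3)Σ|X[k]|² = (1/3)(|0|² + |-1.5000-0.8660i|² + |-1.5000+0.8660i|²) = (1/3)·6.0000 = 2.0000

Both sides agree, confirming Parseval's theorem.

Σ|x[n]|² = (1/N)Σ|X[k]|² = 2.0000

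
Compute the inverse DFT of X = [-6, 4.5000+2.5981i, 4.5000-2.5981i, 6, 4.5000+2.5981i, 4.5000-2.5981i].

x[n] = (1/6) Σ(k=0 to 5) X[k] · e^(2πikn/6)

Computing each x[n]:
x[0] = 3
x[1] = -2
x[2] = -3
x[3] = -2
x[4] = 0
x[5] = -2

x = [3, -2, -3, -2, 0, -2]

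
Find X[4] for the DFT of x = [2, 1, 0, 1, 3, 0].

X[4] = Σ(n=0 to 5) x[n] · ω_6^(4n) where ω_6 = e^(-2πi/6)
= (2)·ω_6^0 + (1)·ω_6^4 + (0)·ω_6^8 + (1)·ω_6^12 + (3)·ω_6^16 + (0)·ω_6^20

X[4] = 1.0000+3.4641i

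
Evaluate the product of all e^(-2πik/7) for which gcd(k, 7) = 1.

The primitive 7th roots of unity are ω_7^k for k coprime to 7: k ∈ {1, 2, 3, 4, 5, 6}
Their product equals the constant term of the cyclotomic polynomial Φ_7(x) up to sign.
For n ≥ 3, the product of all primitive nth roots of unity is 1. (For n=1 it is 1; for n=2 it is -1.)

1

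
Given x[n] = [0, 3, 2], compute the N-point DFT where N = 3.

X[k] = Σ(n=0 to 2) x[n] · ω_3^(nk)
where ω_3 = e^(-2πi/3)

Computing each X[k]:
X[0] = 5
X[1] = -2.5000-0.8660i
X[2] = -2.5000+0.8660i

X = [5, -2.5000-0.8660i, -2.5000+0.8660i]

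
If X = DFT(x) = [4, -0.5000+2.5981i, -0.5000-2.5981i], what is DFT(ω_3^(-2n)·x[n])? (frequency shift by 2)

Modulation property: DFT(ω_3^(-2n)·x[n]) = X[(k-2) mod 3], so circularly shift X by 2 positions.

X[k-2] = [-0.5000+2.5981i, -0.5000-2.5981i, 4]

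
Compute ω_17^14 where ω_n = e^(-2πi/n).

ω_17^14 = e^(-2πi·14/17)
= cos(-2π·14/17) + i·sin(-2π·14/17)
= cos(-28π/17) + i·sin(-28π/17)

ω_17^14 = cos(-28π/17) + i·sin(-28π/17) = 0.4457+0.8952i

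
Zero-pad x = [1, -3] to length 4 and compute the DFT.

Original 2-point DFT: [-2, 4]
Zero-padded 4-point DFT provides frequency interpolation.

DFT_4([x, 0, ...]) = [-2, 1+3i, 4, 1-3i]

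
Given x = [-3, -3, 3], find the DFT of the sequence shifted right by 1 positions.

Time shift by 1: X_shifted[k] = ω_3^(1k) · X[k]
Shifted x = [3, -3, -3]

DFT(x[n-1]) = [-3, 6, 6]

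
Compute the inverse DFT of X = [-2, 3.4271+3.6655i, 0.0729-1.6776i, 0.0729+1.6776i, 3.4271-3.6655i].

x[n] = (1/5) Σ(k=0 to 4) X[k] · e^(2πikn/5)

Computing each x[n]:
x[0] = 1
x[1] = -1
x[2] = -3
x[3] = 0
x[4] = 1

x = [1, -1, -3, 0, 1]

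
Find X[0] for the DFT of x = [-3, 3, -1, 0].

X[0] = Σ(n=0 to 3) x[n] · ω_4^0 = Σ x[n]
= (-3) + (3) + (-1) + (0)

X[0] = -1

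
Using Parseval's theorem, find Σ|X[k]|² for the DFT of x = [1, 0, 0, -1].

Parseval: Σ|x[n]|² = (1/N)Σ|X[k]|², so Σ|X[k]|² = N·Σ|x[n]|² = 4·2.0000

Σ|X[k]|² = N·Σ|x[n]|² = 4·2.0000 = 8.0000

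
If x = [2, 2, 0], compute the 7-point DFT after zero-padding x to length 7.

Original 3-point DFT: [4, 1.0000-1.7321i, 1.0000+1.7321i]
Zero-padded 7-point DFT provides frequency interpolation.

DFT_7([x, 0, ...]) = [4, 3.2470-1.5637i, 1.5550-1.9499i, 0.1981-0.8678i, 0.1981+0.8678i, 1.5550+1.9499i, 3.2470+1.5637i]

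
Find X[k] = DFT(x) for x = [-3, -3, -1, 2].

X[k] = Σ(n=0 to 3) x[n] · ω_4^(nk)
where ω_4 = e^(-2πi/4)

Computing each X[k]:
X[0] = -5
X[1] = -2+5i
X[2] = -3
X[3] = -2-5i

X = [-5, -2+5i, -3, -2-5i]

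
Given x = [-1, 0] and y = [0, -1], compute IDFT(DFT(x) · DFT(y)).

(x ⊛ y)[n] = Σ(m=0 to 1) x[m] · y[(n-m) mod 2]

Computing each output sample:
(x ⊛ y)[0] = 0
(x ⊛ y)[1] = 1

x ⊛ y = [0, 1]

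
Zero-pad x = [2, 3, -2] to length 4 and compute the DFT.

Original 3-point DFT: [3, 1.5000-4.3301i, 1.5000+4.3301i]
Zero-padded 4-point DFT provides frequency interpolation.

DFT_4([x, 0, ...]) = [3, 4-3i, -3, 4+3i]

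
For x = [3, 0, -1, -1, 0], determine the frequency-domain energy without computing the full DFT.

Parseval: Σ|x[n]|² = (1/N)Σ|X[k]|², so Σ|X[k]|² = N·Σ|x[n]|² = 5·11.0000

Σ|X[k]|² = N·Σ|x[n]|² = 5·11.0000 = 55.0000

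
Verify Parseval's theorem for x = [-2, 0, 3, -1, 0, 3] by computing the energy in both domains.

Time domain:
Σ|x[n]|² = |-2|² + |0|² + |3|² + |-1|² + |0|² + |3|² = 23.0000

Frequency domain:
(1/6)Σ|X[k]|² = (1/6)(|3|² + |-1|² + |-6.0000+5.1962i|² + |-1|² + |-6.0000-5.1962i|² + |-1|²) = (1/6)·138.0000 = 23.0000

Both sides agree, confirming Parseval's theorem.

Σ|x[n]|² = (1/N)Σ|X[k]|² = 23.0000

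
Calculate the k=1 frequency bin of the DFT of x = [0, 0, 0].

X[1] = Σ(n=0 to 2) x[n] · ω_3^(1n) where ω_3 = e^(-2πi/3)
= (0)·ω_3^0 + (0)·ω_3^1 + (0)·ω_3^2

X[1] = 0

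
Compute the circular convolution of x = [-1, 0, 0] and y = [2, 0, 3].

(x ⊛ y)[n] = Σ(m=0 to 2) x[m] · y[(n-m) mod 3]

Computing each output sample:
(x ⊛ y)[0] = -2
(x ⊛ y)[1] = 0
(x ⊛ y)[2] = -3

x ⊛ y = [-2, 0, -3]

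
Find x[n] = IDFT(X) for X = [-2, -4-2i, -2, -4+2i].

x[n] = (1/4) Σ(k=0 to 3) X[k] · e^(2πikn/4)

Computing each x[n]:
x[0] = -3
x[1] = 1
x[2] = 1
x[3] = -1

x = [-3, 1, 1, -1]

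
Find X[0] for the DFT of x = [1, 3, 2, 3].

X[0] = Σ(n=0 to 3) x[n] · ω_4^0 = Σ x[n]
= (1) + (3) + (2) + (3)

X[0] = 9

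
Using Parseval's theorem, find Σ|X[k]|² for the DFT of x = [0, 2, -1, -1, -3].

Parseval: Σ|x[n]|² = (1/N)Σ|X[k]|², so Σ|X[k]|² = N·Σ|x[n]|² = 5·15.0000

Σ|X[k]|² = N·Σ|x[n]|² = 5·15.0000 = 75.0000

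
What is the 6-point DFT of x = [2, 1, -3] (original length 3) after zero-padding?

Original 3-point DFT: [0, 3.0000-3.4641i, 3.0000+3.4641i]
Zero-padded 6-point DFT provides frequency interpolation.

DFT_6([x, 0, ...]) = [0, 4.0000+1.7321i, 3.0000-3.4641i, -2, 3.0000+3.4641i, 4.0000-1.7321i]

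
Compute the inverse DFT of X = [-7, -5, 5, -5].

x[n] = (1/4) Σ(k=0 to 3) X[k] · e^(2πikn/4)

Computing each x[n]:
x[0] = -3
x[1] = -3
x[2] = 2
x[3] = -3

x = [-3, -3, 2, -3]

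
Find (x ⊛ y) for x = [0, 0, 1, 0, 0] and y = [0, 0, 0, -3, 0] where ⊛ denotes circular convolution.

(x ⊛ y)[n] = Σ(m=0 to 4) x[m] · y[(n-m) mod 5]

Computing each output sample:
(x ⊛ y)[0] = -3
(x ⊛ y)[1] = 0
(x ⊛ y)[2] = 0
(x ⊛ y)[3] = 0
(x ⊛ y)[4] = 0

x ⊛ y = [-3, 0, 0, 0, 0]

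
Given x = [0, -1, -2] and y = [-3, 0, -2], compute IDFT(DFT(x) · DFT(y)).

(x ⊛ y)[n] = Σ(m=0 to 2) x[m] · y[(n-m) mod 3]

Computing each output sample:
(x ⊛ y)[0] = 2
(x ⊛ y)[1] = 7
(x ⊛ y)[2] = 6

x ⊛ y = [2, 7, 6]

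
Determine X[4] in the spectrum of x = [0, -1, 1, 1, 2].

X[4] = Σ(n=0 to 4) x[n] · ω_5^(4n) where ω_5 = e^(-2πi/5)
= (0)·ω_5^0 + (-1)·ω_5^4 + (1)·ω_5^8 + (1)·ω_5^12 + (2)·ω_5^16

X[4] = -1.3090-2.8532i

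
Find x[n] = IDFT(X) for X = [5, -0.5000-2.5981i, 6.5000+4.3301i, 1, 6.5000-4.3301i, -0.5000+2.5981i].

x[n] = (1/6) Σ(k=0 to 5) X[k] · e^(2πikn/6)

Computing each x[n]:
x[0] = 3
x[1] = -1
x[2] = 2
x[3] = 3
x[4] = -2
x[5] = 0

x = [3, -1, 2, 3, -2, 0]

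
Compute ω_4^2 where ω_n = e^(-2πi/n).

ω_4^2 = e^(-2πi·2/4)
= cos(-2π·2/4) + i·sin(-2π·2/4)
= cos(-4π/4) + i·sin(-4π/4)

ω_4^2 = cos(-4π/4) + i·sin(-4π/4) = -1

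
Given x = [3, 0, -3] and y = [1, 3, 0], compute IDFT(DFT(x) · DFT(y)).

(x ⊛ y)[n] = Σ(m=0 to 2) x[m] · y[(n-m) mod 3]

Computing each output sample:
(x ⊛ y)[0] = -6
(x ⊛ y)[1] = 9
(x ⊛ y)[2] = -3

x ⊛ y = [-6, 9, -3]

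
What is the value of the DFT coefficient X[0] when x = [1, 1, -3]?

X[0] = Σ(n=0 to 2) x[n] · ω_3^0 = Σ x[n]
= (1) + (1) + (-3)

X[0] = -1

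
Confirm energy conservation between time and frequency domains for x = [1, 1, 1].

Time domain:
Σ|x[n]|² = |1|² + |1|² + |1|² = 3.0000

Frequency domain:
(1/3)Σ|X[k]|² = (1/3)(|3|² + |0|² + |0|²) = (1/3)·9.0000 = 3.0000

Both sides agree, confirming Parseval's theorem.

Σ|x[n]|² = (1/N)Σ|X[k]|² = 3.0000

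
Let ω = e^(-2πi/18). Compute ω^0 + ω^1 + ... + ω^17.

Sum of all nth roots of unity equals 0 for n > 1 (geometric series with r ≠ 1).

0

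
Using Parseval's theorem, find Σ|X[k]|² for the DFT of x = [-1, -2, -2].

Parseval: Σ|x[n]|² = (1/N)Σ|X[k]|², so Σ|X[k]|² = N·Σ|x[n]|² = 3·9.0000

Σ|X[k]|² = N·Σ|x[n]|² = 3·9.0000 = 27.0000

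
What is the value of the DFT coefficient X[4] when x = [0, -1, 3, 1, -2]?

X[4] = Σ(n=0 to 4) x[n] · ω_5^(4n) where ω_5 = e^(-2πi/5)
= (0)·ω_5^0 + (-1)·ω_5^4 + (3)·ω_5^8 + (1)·ω_5^12 + (-2)·ω_5^16

X[4] = -4.1631+2.1266i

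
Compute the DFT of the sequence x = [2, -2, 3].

X[k] = Σ(n=0 to 2) x[n] · ω_3^(nk)
where ω_3 = e^(-2πi/3)

Computing each X[k]:
X[0] = 3
X[1] = 1.5000+4.3301i
X[2] = 1.5000-4.3301i

X = [3, 1.5000+4.3301i, 1.5000-4.3301i]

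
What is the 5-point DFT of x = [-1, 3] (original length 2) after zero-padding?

Original 2-point DFT: [2, -4]
Zero-padded 5-point DFT provides frequency interpolation.

DFT_5([x, 0, ...]) = [2, -0.0729-2.8532i, -3.4271-1.7634i, -3.4271+1.7634i, -0.0729+2.8532i]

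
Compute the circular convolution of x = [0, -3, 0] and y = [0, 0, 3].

(x ⊛ y)[n] = Σ(m=0 to 2) x[m] · y[(n-m) mod 3]

Computing each output sample:
(x ⊛ y)[0] = -9
(x ⊛ y)[1] = 0
(x ⊛ y)[2] = 0

x ⊛ y = [-9, 0, 0]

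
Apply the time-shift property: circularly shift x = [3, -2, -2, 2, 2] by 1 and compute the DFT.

Time shift by 1: X_shifted[k] = ω_5^(1k) · X[k]
Shifted x = [2, 3, -2, -2, 2]

DFT(x[n-1]) = [3, 6.7812-0.9511i, -3.2812-0.5878i, -3.2812+0.5878i, 6.7812+0.9511i]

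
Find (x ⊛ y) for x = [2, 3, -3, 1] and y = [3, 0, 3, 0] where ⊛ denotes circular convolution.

(x ⊛ y)[n] = Σ(m=0 to 3) x[m] · y[(n-m) mod 4]

Computing each output sample:
(x ⊛ y)[0] = -3
(x ⊛ y)[1] = 12
(x ⊛ y)[2] = -3
(x ⊛ y)[3] = 12

x ⊛ y = [-3, 12, -3, 12]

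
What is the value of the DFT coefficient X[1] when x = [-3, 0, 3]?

X[1] = Σ(n=0 to 2) x[n] · ω_3^(1n) where ω_3 = e^(-2πi/3)
= (-3)·ω_3^0 + (0)·ω_3^1 + (3)·ω_3^2

X[1] = -4.5000+2.5981i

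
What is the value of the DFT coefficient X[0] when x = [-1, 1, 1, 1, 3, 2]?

X[0] = Σ(n=0 to 5) x[n] · ω_6^0 = Σ x[n]
= (-1) + (1) + (1) + (1) + (3) + (2)

X[0] = 7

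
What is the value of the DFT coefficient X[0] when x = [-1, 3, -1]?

X[0] = Σ(n=0 to 2) x[n] · ω_3^0 = Σ x[n]
= (-1) + (3) + (-1)

X[0] = 1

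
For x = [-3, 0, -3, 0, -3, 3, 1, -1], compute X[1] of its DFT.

X[1] = Σ(n=0 to 7) x[n] · ω_8^(1n) where ω_8 = e^(-2πi/8)
= (-3)·ω_8^0 + (0)·ω_8^1 + (-3)·ω_8^2 + (0)·ω_8^3 + (-3)·ω_8^4 + (3)·ω_8^5 + (1)·ω_8^6 + (-1)·ω_8^7

X[1] = -2.8284+5.4142i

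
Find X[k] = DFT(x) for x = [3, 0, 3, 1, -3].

X[k] = Σ(n=0 to 4) x[n] · ω_5^(nk)
where ω_5 = e^(-2πi/5)

Computing each X[k]:
X[0] = 4
X[1] = -1.1631-4.0287i
X[2] = 6.6631+0.1388i
X[3] = 6.6631-0.1388i
X[4] = -1.1631+4.0287i

X = [4, -1.1631-4.0287i, 6.6631+0.1388i, 6.6631-0.1388i, -1.1631+4.0287i]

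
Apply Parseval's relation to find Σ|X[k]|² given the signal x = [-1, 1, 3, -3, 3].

Parseval: Σ|x[n]|² = (1/N)Σ|X[k]|², so Σ|X[k]|² = N·Σ|x[n]|² = 5·29.0000

Σ|X[k]|² = N·Σ|x[n]|² = 5·29.0000 = 145.0000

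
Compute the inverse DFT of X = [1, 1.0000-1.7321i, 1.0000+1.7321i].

x[n] = (1/3) Σ(k=0 to 2) X[k] · e^(2πikn/3)

Computing each x[n]:
x[0] = 1
x[1] = 1
x[2] = -1

x = [1, 1, -1]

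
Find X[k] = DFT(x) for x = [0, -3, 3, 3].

X[k] = Σ(n=0 to 3) x[n] · ω_4^(nk)
where ω_4 = e^(-2πi/4)

Computing each X[k]:
X[0] = 3
X[1] = -3+6i
X[2] = 3
X[3] = -3-6i

X = [3, -3+6i, 3, -3-6i]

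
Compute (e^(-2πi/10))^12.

Since ω_10^10 = 1, powers reduce modulo 10.
12 mod 10 = 2
So ω_10^12 = ω_10^2 = e^(-2πi·2/10)

ω_10^12 = ω_10^2 = 0.3090-0.9511i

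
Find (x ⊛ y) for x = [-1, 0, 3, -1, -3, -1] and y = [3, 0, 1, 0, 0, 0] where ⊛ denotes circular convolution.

(x ⊛ y)[n] = Σ(m=0 to 5) x[m] · y[(n-m) mod 6]

Computing each output sample:
(x ⊛ y)[0] = -6
(x ⊛ y)[1] = -1
(x ⊛ y)[2] = 8
(x ⊛ y)[3] = -3
(x ⊛ y)[4] = -6
(x ⊛ y)[5] = -4

x ⊛ y = [-6, -1, 8, -3, -6, -4]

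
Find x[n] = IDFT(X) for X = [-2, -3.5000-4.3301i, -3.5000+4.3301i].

x[n] = (1/3) Σ(k=0 to 2) X[k] · e^(2πikn/3)

Computing each x[n]:
x[0] = -3
x[1] = 3
x[2] = -2

x = [-3, 3, -2]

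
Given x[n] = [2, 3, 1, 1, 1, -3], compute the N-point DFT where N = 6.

X[k] = Σ(n=0 to 5) x[n] · ω_6^(nk)
where ω_6 = e^(-2πi/6)

Computing each X[k]:
X[0] = 5
X[1] = -5.1962i
X[2] = 2.0000-5.1962i
X[3] = 3
X[4] = 2.0000+5.1962i
X[5] = 5.1962i

X = [5, -5.1962i, 2.0000-5.1962i, 3, 2.0000+5.1962i, 5.1962i]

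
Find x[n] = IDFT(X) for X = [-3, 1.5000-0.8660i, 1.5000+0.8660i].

x[n] = (1/3) Σ(k=0 to 2) X[k] · e^(2πikn/3)

Computing each x[n]:
x[0] = 0
x[1] = -1
x[2] = -2

x = [0, -1, -2]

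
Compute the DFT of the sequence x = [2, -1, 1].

X[k] = Σ(n=0 to 2) x[n] · ω_3^(nk)
where ω_3 = e^(-2πi/3)

Computing each X[k]:
X[0] = 2
X[1] = 2.0000+1.7321i
X[2] = 2.0000-1.7321i

X = [2, 2.0000+1.7321i, 2.0000-1.7321i]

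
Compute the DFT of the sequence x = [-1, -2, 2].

X[k] = Σ(n=0 to 2) x[n] · ω_3^(nk)
where ω_3 = e^(-2πi/3)

Computing each X[k]:
X[0] = -1
X[1] = -1.0000+3.4641i
X[2] = -1.0000-3.4641i

X = [-1, -1.0000+3.4641i, -1.0000-3.4641i]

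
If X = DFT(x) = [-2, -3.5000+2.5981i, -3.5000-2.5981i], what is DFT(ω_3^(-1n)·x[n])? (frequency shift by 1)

Modulation property: DFT(ω_3^(-1n)·x[n]) = X[(k-1) mod 3], so circularly shift X by 1 positions.

X[k-1] = [-3.5000-2.5981i, -2, -3.5000+2.5981i]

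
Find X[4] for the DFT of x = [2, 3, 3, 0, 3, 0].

X[4] = Σ(n=0 to 5) x[n] · ω_6^(4n) where ω_6 = e^(-2πi/6)
= (2)·ω_6^0 + (3)·ω_6^4 + (3)·ω_6^8 + (0)·ω_6^12 + (3)·ω_6^16 + (0)·ω_6^20

X[4] = -2.5000+2.5981i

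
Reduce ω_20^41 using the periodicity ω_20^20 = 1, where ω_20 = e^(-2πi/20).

Since ω_20^20 = 1, powers reduce modulo 20.
41 mod 20 = 1
So ω_20^41 = ω_20^1 = e^(-2πi·1/20)

ω_20^41 = ω_20^1 = 0.9511-0.3090i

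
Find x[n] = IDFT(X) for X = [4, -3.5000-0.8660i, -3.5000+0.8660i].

x[n] = (1/3) Σ(k=0 to 2) X[k] · e^(2πikn/3)

Computing each x[n]:
x[0] = -1
x[1] = 3
x[2] = 2

x = [-1, 3, 2]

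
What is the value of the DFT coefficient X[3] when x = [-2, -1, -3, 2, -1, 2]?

X[3] = Σ(n=0 to 5) x[n] · ω_6^(3n) where ω_6 = e^(-2πi/6)
= (-2)·ω_6^0 + (-1)·ω_6^3 + (-3)·ω_6^6 + (2)·ω_6^9 + (-1)·ω_6^12 + (2)·ω_6^15

X[3] = -9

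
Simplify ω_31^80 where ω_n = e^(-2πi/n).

Since ω_31^31 = 1, powers reduce modulo 31.
80 mod 31 = 18
So ω_31^80 = ω_31^18 = e^(-2πi·18/31)

ω_31^80 = ω_31^18 = -0.8743+0.4853i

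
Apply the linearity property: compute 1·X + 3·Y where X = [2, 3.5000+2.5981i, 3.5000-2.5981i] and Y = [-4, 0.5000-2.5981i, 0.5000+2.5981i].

By linearity: DFT(1x + 3y) = 1·DFT(x) + 3·DFT(y)
= 1·[2, 3.5000+2.5981i, 3.5000-2.5981i] + 3·[-4, 0.5000-2.5981i, 0.5000+2.5981i]

Computing element-wise:
Z[0] = 1·(2) + 3·(-4) = -10
Z[1] = 1·(3.5000+2.5981i) + 3·(0.5000-2.5981i) = 5.0000-5.1962i
Z[2] = 1·(3.5000-2.5981i) + 3·(0.5000+2.5981i) = 5.0000+5.1962i

DFT(1x + 3y) = 1·X + 3·Y = [-10, 5.0000-5.1962i, 5.0000+5.1962i]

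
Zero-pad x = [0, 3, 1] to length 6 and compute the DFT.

Original 3-point DFT: [4, -2.0000-1.7321i, -2.0000+1.7321i]
Zero-padded 6-point DFT provides frequency interpolation.

DFT_6([x, 0, ...]) = [4, 1.0000-3.4641i, -2.0000-1.7321i, -2, -2.0000+1.7321i, 1.0000+3.4641i]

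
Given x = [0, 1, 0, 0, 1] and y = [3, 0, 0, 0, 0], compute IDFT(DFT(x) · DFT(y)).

(x ⊛ y)[n] = Σ(m=0 to 4) x[m] · y[(n-m) mod 5]

Computing each output sample:
(x ⊛ y)[0] = 0
(x ⊛ y)[1] = 3
(x ⊛ y)[2] = 0
(x ⊛ y)[3] = 0
(x ⊛ y)[4] = 3

x ⊛ y = [0, 3, 0, 0, 3]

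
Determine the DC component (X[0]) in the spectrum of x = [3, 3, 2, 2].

X[0] = Σ(n=0 to 3) x[n] · ω_4^0 = Σ x[n]
= (3) + (3) + (2) + (2)

X[0] = 10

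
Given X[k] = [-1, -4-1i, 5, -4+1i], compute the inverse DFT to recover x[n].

x[n] = (1/4) Σ(k=0 to 3) X[k] · e^(2πikn/4)

Computing each x[n]:
x[0] = -1
x[1] = -1
x[2] = 3
x[3] = -2

x = [-1, -1, 3, -2]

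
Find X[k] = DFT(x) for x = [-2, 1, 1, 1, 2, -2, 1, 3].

X[k] = Σ(n=0 to 7) x[n] · ω_8^(nk)
where ω_8 = e^(-2πi/8)

Computing each X[k]:
X[0] = 5
X[1] = -0.4645-0.7071i
X[2] = -2+5i
X[3] = -7.5355-0.7071i
X[4] = -1
X[5] = -7.5355+0.7071i
X[6] = -2-5i
X[7] = -0.4645+0.7071i

X = [5, -0.4645-0.7071i, -2+5i, -7.5355-0.7071i, -1, -7.5355+0.7071i, -2-5i, -0.4645+0.7071i]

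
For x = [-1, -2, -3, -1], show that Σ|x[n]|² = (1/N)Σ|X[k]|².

Time domain:
Σ|x[n]|² = |-1|² + |-2|² + |-3|² + |-1|² = 15.0000

Frequency domain:
(1/4)Σ|X[k]|² = (1/4)(|-7|² + |2+1i|² + |-1|² + |2-1i|²) = (1/4)·60.0000 = 15.0000

Both sides agree, confirming Parseval's theorem.

Σ|x[n]|² = (1/N)Σ|X[k]|² = 15.0000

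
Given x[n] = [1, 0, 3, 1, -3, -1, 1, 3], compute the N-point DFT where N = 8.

X[k] = Σ(n=0 to 7) x[n] · ω_8^(nk)
where ω_8 = e^(-2πi/8)

Computing each X[k]:
X[0] = 5
X[1] = 6.1213-1.2929i
X[2] = -6+5i
X[3] = 1.8787+2.7071i
X[4] = -1
X[5] = 1.8787-2.7071i
X[6] = -6-5i
X[7] = 6.1213+1.2929i

X = [5, 6.1213-1.2929i, -6+5i, 1.8787+2.7071i, -1, 1.8787-2.7071i, -6-5i, 6.1213+1.2929i]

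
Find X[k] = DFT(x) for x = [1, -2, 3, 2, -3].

X[k] = Σ(n=0 to 4) x[n] · ω_5^(nk)
where ω_5 = e^(-2πi/5)

Computing each X[k]:
X[0] = 1
X[1] = -4.5902-1.5388i
X[2] = 6.5902+0.3633i
X[3] = 6.5902-0.3633i
X[4] = -4.5902+1.5388i

X = [1, -4.5902-1.5388i, 6.5902+0.3633i, 6.5902-0.3633i, -4.5902+1.5388i]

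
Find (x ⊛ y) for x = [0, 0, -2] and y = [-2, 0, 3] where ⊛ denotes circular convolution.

(x ⊛ y)[n] = Σ(m=0 to 2) x[m] · y[(n-m) mod 3]

Computing each output sample:
(x ⊛ y)[0] = 0
(x ⊛ y)[1] = -6
(x ⊛ y)[2] = 4

x ⊛ y = [0, -6, 4]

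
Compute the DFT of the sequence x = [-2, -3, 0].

X[k] = Σ(n=0 to 2) x[n] · ω_3^(nk)
where ω_3 = e^(-2πi/3)

Computing each X[k]:
X[0] = -5
X[1] = -0.5000+2.5981i
X[2] = -0.5000-2.5981i

X = [-5, -0.5000+2.5981i, -0.5000-2.5981i]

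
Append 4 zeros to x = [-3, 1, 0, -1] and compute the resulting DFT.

Original 4-point DFT: [-3, -3-2i, -3, -3+2i]
Zero-padded 8-point DFT provides frequency interpolation.

DFT_8([x, 0, ...]) = [-3, -1.5858, -3-2i, -4.4142, -3, -4.4142, -3+2i, -1.5858]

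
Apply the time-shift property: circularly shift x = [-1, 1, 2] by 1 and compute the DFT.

Time shift by 1: X_shifted[k] = ω_3^(1k) · X[k]
Shifted x = [2, -1, 1]

DFT(x[n-1]) = [2, 2.0000+1.7321i, 2.0000-1.7321i]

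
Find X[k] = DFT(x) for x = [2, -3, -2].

X[k] = Σ(n=0 to 2) x[n] · ω_3^(nk)
where ω_3 = e^(-2πi/3)

Computing each X[k]:
X[0] = -3
X[1] = 4.5000+0.8660i
X[2] = 4.5000-0.8660i

X = [-3, 4.5000+0.8660i, 4.5000-0.8660i]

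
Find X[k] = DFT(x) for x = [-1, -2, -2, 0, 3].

X[k] = Σ(n=0 to 4) x[n] · ω_5^(nk)
where ω_5 = e^(-2πi/5)

Computing each X[k]:
X[0] = -2
X[1] = 0.9271+5.9309i
X[2] = -2.4271+1.0368i
X[3] = -2.4271-1.0368i
X[4] = 0.9271-5.9309i

X = [-2, 0.9271+5.9309i, -2.4271+1.0368i, -2.4271-1.0368i, 0.9271-5.9309i]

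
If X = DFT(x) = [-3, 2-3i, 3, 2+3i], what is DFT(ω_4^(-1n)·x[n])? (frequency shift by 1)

Modulation property: DFT(ω_4^(-1n)·x[n]) = X[(k-1) mod 4], so circularly shift X by 1 positions.

X[k-1] = [2+3i, -3, 2-3i, 3]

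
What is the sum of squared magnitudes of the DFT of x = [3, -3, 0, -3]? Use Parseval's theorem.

Parseval: Σ|x[n]|² = (1/N)Σ|X[k]|², so Σ|X[k]|² = N·Σ|x[n]|² = 4·27.0000

Σ|X[k]|² = N·Σ|x[n]|² = 4·27.0000 = 108.0000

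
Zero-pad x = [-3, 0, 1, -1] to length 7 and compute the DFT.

Original 4-point DFT: [-3, -4-1i, -1, -4+1i]
Zero-padded 7-point DFT provides frequency interpolation.

DFT_7([x, 0, ...]) = [-3, -2.3216-0.5410i, -4.5245-0.3479i, -2.1540+1.7568i, -2.1540-1.7568i, -4.5245+0.3479i, -2.3216+0.5410i]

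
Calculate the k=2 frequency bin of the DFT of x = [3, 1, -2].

X[2] = Σ(n=0 to 2) x[n] · ω_3^(2n) where ω_3 = e^(-2πi/3)
= (3)·ω_3^0 + (1)·ω_3^2 + (-2)·ω_3^4

X[2] = 3.5000+2.5981i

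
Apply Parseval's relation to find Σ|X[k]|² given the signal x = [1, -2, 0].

Parseval: Σ|x[n]|² = (1/N)Σ|X[k]|², so Σ|X[k]|² = N·Σ|x[n]|² = 3·5.0000

Σ|X[k]|² = N·Σ|x[n]|² = 3·5.0000 = 15.0000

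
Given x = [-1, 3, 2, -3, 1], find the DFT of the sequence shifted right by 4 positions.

Time shift by 4: X_shifted[k] = ω_5^(4k) · X[k]
Shifted x = [3, 2, -3, 1, -1]

DFT(x[n-4]) = [2, 4.9271-0.5020i, 1.5729-5.5676i, 1.5729+5.5676i, 4.9271+0.5020i]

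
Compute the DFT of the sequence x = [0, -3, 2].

X[k] = Σ(n=0 to 2) x[n] · ω_3^(nk)
where ω_3 = e^(-2πi/3)

Computing each X[k]:
X[0] = -1
X[1] = 0.5000+4.3301i
X[2] = 0.5000-4.3301i

X = [-1, 0.5000+4.3301i, 0.5000-4.3301i]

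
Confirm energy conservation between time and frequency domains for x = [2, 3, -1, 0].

Time domain:
Σ|x[n]|² = |2|² + |3|² + |-1|² + |0|² = 14.0000

Frequency domain:
(1/4)Σ|X[k]|² = (1/4)(|4|² + |3-3i|² + |-2|² + |3+3i|²) = (1/4)·56.0000 = 14.0000

Both sides agree, confirming Parseval's theorem.

Σ|x[n]|² = (1/N)Σ|X[k]|² = 14.0000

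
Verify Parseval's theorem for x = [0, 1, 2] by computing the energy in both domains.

Time domain:
Σ|x[n]|² = |0|² + |1|² + |2|² = 5.0000

Frequency domain:
(1/3)Σ|X[k]|² = (1/3)(|3|² + |-1.5000+0.8660i|² + |-1.5000-0.8660i|²) = (1/3)·15.0000 = 5.0000

Both sides agree, confirming Parseval's theorem.

Σ|x[n]|² = (1/N)Σ|X[k]|² = 5.0000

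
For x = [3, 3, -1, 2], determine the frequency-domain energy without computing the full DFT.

Parseval: Σ|x[n]|² = (1/N)Σ|X[k]|², so Σ|X[k]|² = N·Σ|x[n]|² = 4·23.0000

Σ|X[k]|² = N·Σ|x[n]|² = 4·23.0000 = 92.0000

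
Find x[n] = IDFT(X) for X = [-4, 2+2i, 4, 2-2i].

x[n] = (1/4) Σ(k=0 to 3) X[k] · e^(2πikn/4)

Computing each x[n]:
x[0] = 1
x[1] = -3
x[2] = -1
x[3] = -1

x = [1, -3, -1, -1]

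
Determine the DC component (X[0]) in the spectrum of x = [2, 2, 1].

X[0] = Σ(n=0 to 2) x[n] · ω_3^0 = Σ x[n]
= (2) + (2) + (1)

X[0] = 5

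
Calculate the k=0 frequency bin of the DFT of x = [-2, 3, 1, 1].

X[0] = Σ(n=0 to 3) x[n] · ω_4^0 = Σ x[n]
= (-2) + (3) + (1) + (1)

X[0] = 3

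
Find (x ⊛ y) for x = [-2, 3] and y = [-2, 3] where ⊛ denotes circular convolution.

(x ⊛ y)[n] = Σ(m=0 to 1) x[m] · y[(n-m) mod 2]

Computing each output sample:
(x ⊛ y)[0] = 13
(x ⊛ y)[1] = -12

x ⊛ y = [13, -12]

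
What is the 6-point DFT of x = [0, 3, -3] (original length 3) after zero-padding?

Original 3-point DFT: [0, -5.1962i, 5.1962i]
Zero-padded 6-point DFT provides frequency interpolation.

DFT_6([x, 0, ...]) = [0, 3, -5.1962i, -6, 5.1962i, 3]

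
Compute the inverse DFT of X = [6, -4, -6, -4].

x[n] = (1/4) Σ(k=0 to 3) X[k] · e^(2πikn/4)

Computing each x[n]:
x[0] = -2
x[1] = 3
x[2] = 2
x[3] = 3

x = [-2, 3, 2, 3]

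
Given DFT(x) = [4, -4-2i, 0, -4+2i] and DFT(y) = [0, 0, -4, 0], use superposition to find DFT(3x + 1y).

By linearity: DFT(3x + 1y) = 3·DFT(x) + 1·DFT(y)
= 3·[4, -4-2i, 0, -4+2i] + 1·[0, 0, -4, 0]

Computing element-wise:
Z[0] = 3·(4) + 1·(0) = 12
Z[1] = 3·(-4-2i) + 1·(0) = -12-6i
Z[2] = 3·(0) + 1·(-4) = -4
Z[3] = 3·(-4+2i) + 1·(0) = -12+6i

DFT(3x + 1y) = 3·X + 1·Y = [12, -12-6i, -4, -12+6i]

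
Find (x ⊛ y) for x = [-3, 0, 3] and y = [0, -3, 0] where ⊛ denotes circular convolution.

(x ⊛ y)[n] = Σ(m=0 to 2) x[m] · y[(n-m) mod 3]

Computing each output sample:
(x ⊛ y)[0] = -9
(x ⊛ y)[1] = 9
(x ⊛ y)[2] = 0

x ⊛ y = [-9, 9, 0]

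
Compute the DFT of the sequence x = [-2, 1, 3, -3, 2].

X[k] = Σ(n=0 to 4) x[n] · ω_5^(nk)
where ω_5 = e^(-2πi/5)

Computing each X[k]:
X[0] = 1
X[1] = -1.0729-2.5757i
X[2] = -4.4271+6.2941i
X[3] = -4.4271-6.2941i
X[4] = -1.0729+2.5757i

X = [1, -1.0729-2.5757i, -4.4271+6.2941i, -4.4271-6.2941i, -1.0729+2.5757i]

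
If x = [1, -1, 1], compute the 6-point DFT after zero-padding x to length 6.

Original 3-point DFT: [1, 1.0000+1.7321i, 1.0000-1.7321i]
Zero-padded 6-point DFT provides frequency interpolation.

DFT_6([x, 0, ...]) = [1, 0, 1.0000+1.7321i, 3, 1.0000-1.7321i, 0]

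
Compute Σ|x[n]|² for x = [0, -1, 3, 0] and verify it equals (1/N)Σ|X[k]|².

Time domain:
Σ|x[n]|² = |0|² + |-1|² + |3|² + |0|² = 10.0000

Frequency domain:
(1/4)Σ|X[k]|² = (1/4)(|2|² + |-3+1i|² + |4|² + |-3-1i|²) = (1/4)·40.0000 = 10.0000

Both sides agree, confirming Parseval's theorem.

Σ|x[n]|² = (1/N)Σ|X[k]|² = 10.0000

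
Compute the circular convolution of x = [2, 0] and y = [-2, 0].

(x ⊛ y)[n] = Σ(m=0 to 1) x[m] · y[(n-m) mod 2]

Computing each output sample:
(x ⊛ y)[0] = -4
(x ⊛ y)[1] = 0

x ⊛ y = [-4, 0]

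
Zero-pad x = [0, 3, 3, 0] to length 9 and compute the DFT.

Original 4-point DFT: [6, -3-3i, 0, -3+3i]
Zero-padded 9-point DFT provides frequency interpolation.

DFT_9([x, 0, ...]) = [6, 2.8191-4.8828i, -2.2981-3.9805i, -3, -0.5209+0.9023i, -0.5209-0.9023i, -3, -2.2981+3.9805i, 2.8191+4.8828i]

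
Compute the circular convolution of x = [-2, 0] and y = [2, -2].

(x ⊛ y)[n] = Σ(m=0 to 1) x[m] · y[(n-m) mod 2]

Computing each output sample:
(x ⊛ y)[0] = -4
(x ⊛ y)[1] = 4

x ⊛ y = [-4, 4]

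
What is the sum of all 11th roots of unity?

Sum of all nth roots of unity equals 0 for n > 1 (geometric series with r ≠ 1).

0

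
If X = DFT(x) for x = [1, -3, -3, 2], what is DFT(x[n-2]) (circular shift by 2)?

Time shift by 2: X_shifted[k] = ω_4^(2k) · X[k]
Shifted x = [-3, 2, 1, -3]

DFT(x[n-2]) = [-3, -4-5i, -1, -4+5i]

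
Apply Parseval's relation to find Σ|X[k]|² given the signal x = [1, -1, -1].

Parseval: Σ|x[n]|² = (1/N)Σ|X[k]|², so Σ|X[k]|² = N·Σ|x[n]|² = 3·3.0000

Σ|X[k]|² = N·Σ|x[n]|² = 3·3.0000 = 9.0000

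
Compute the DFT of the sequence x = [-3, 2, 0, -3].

X[k] = Σ(n=0 to 3) x[n] · ω_4^(nk)
where ω_4 = e^(-2πi/4)

Computing each X[k]:
X[0] = -4
X[1] = -3-5i
X[2] = -2
X[3] = -3+5i

X = [-4, -3-5i, -2, -3+5i]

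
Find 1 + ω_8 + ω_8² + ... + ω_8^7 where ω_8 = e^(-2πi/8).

Sum of all nth roots of unity equals 0 for n > 1 (geometric series with r ≠ 1).

0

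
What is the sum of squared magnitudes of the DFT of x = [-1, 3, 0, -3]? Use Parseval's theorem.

Parseval: Σ|x[n]|² = (1/N)Σ|X[k]|², so Σ|X[k]|² = N·Σ|x[n]|² = 4·19.0000

Σ|X[k]|² = N·Σ|x[n]|² = 4·19.0000 = 76.0000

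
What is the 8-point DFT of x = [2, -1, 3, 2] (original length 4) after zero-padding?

Original 4-point DFT: [6, -1+3i, 4, -1-3i]
Zero-padded 8-point DFT provides frequency interpolation.

DFT_8([x, 0, ...]) = [6, -0.1213-3.7071i, -1+3i, 4.1213+2.2929i, 4, 4.1213-2.2929i, -1-3i, -0.1213+3.7071i]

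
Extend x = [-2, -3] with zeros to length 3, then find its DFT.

Original 2-point DFT: [-5, 1]
Zero-padded 3-point DFT provides frequency interpolation.

DFT_3([x, 0, ...]) = [-5, -0.5000+2.5981i, -0.5000-2.5981i]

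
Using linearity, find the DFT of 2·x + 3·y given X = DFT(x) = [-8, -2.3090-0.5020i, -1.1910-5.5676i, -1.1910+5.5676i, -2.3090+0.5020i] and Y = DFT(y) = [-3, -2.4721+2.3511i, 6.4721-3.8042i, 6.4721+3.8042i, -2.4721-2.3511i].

By linearity: DFT(2x + 3y) = 2·DFT(x) + 3·DFT(y)
= 2·[-8, -2.3090-0.5020i, -1.1910-5.5676i, -1.1910+5.5676i, -2.3090+0.5020i] + 3·[-3, -2.4721+2.3511i, 6.4721-3.8042i, 6.4721+3.8042i, -2.4721-2.3511i]

Computing element-wise:
Z[0] = 2·(-8) + 3·(-3) = -25
Z[1] = 2·(-2.3090-0.5020i) + 3·(-2.4721+2.3511i) = -12.0343+6.0493i
Z[2] = 2·(-1.1910-5.5676i) + 3·(6.4721-3.8042i) = 17.0343-22.5478i
Z[3] = 2·(-1.1910+5.5676i) + 3·(6.4721+3.8042i) = 17.0343+22.5478i
Z[4] = 2·(-2.3090+0.5020i) + 3·(-2.4721-2.3511i) = -12.0343-6.0493i

DFT(2x + 3y) = 2·X + 3·Y = [-25, -12.0343+6.0493i, 17.0343-22.5478i, 17.0343+22.5478i, -12.0343-6.0493i]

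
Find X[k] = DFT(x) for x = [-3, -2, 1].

X[k] = Σ(n=0 to 2) x[n] · ω_3^(nk)
where ω_3 = e^(-2πi/3)

Computing each X[k]:
X[0] = -4
X[1] = -2.5000+2.5981i
X[2] = -2.5000-2.5981i

X = [-4, -2.5000+2.5981i, -2.5000-2.5981i]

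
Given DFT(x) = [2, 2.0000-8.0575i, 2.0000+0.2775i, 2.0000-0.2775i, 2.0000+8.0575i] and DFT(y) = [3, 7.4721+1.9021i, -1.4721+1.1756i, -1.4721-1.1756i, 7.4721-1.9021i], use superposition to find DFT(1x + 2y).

By linearity: DFT(1x + 2y) = 1·DFT(x) + 2·DFT(y)
= 1·[2, 2.0000-8.0575i, 2.0000+0.2775i, 2.0000-0.2775i, 2.0000+8.0575i] + 2·[3, 7.4721+1.9021i, -1.4721+1.1756i, -1.4721-1.1756i, 7.4721-1.9021i]

Computing element-wise:
Z[0] = 1·(2) + 2·(3) = 8
Z[1] = 1·(2.0000-8.0575i) + 2·(7.4721+1.9021i) = 16.9442-4.2533i
Z[2] = 1·(2.0000+0.2775i) + 2·(-1.4721+1.1756i) = -0.9442+2.6287i
Z[3] = 1·(2.0000-0.2775i) + 2·(-1.4721-1.1756i) = -0.9442-2.6287i
Z[4] = 1·(2.0000+8.0575i) + 2·(7.4721-1.9021i) = 16.9442+4.2533i

DFT(1x + 2y) = 1·X + 2·Y = [8, 16.9442-4.2533i, -0.9442+2.6287i, -0.9442-2.6287i, 16.9442+4.2533i]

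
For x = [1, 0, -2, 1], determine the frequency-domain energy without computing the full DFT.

Parseval: Σ|x[n]|² = (1/N)Σ|X[k]|², so Σ|X[k]|² = N·Σ|x[n]|² = 4·6.0000

Σ|X[k]|² = N·Σ|x[n]|² = 4·6.0000 = 24.0000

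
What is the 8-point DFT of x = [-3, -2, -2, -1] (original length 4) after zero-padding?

Original 4-point DFT: [-8, -1+1i, -2, -1-1i]
Zero-padded 8-point DFT provides frequency interpolation.

DFT_8([x, 0, ...]) = [-8, -3.7071+4.1213i, -1+1i, -2.2929+0.1213i, -2, -2.2929-0.1213i, -1-1i, -3.7071-4.1213i]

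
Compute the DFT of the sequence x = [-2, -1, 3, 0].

X[k] = Σ(n=0 to 3) x[n] · ω_4^(nk)
where ω_4 = e^(-2πi/4)

Computing each X[k]:
X[0] = 0
X[1] = -5+1i
X[2] = 2
X[3] = -5-1i

X = [0, -5+1i, 2, -5-1i]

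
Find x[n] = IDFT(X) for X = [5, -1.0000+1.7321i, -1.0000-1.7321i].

x[n] = (1/3) Σ(k=0 to 2) X[k] · e^(2πikn/3)

Computing each x[n]:
x[0] = 1
x[1] = 1
x[2] = 3

x = [1, 1, 3]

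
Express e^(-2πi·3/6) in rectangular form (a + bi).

ω_6^3 = e^(-2πi·3/6)
= cos(-2π·3/6) + i·sin(-2π·3/6)
= cos(-6π/6) + i·sin(-6π/6)

ω_6^3 = cos(-6π/6) + i·sin(-6π/6) = -1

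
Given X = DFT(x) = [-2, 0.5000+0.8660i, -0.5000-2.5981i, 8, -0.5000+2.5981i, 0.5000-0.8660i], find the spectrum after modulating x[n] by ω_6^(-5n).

Modulation property: DFT(ω_6^(-5n)·x[n]) = X[(k-5) mod 6], so circularly shift X by 5 positions.

X[k-5] = [0.5000+0.8660i, -0.5000-2.5981i, 8, -0.5000+2.5981i, 0.5000-0.8660i, -2]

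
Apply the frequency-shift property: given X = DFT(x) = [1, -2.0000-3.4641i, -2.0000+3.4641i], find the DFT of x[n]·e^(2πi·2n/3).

Modulation property: DFT(ω_3^(-2n)·x[n]) = X[(k-2) mod 3], so circularly shift X by 2 positions.

X[k-2] = [-2.0000-3.4641i, -2.0000+3.4641i, 1]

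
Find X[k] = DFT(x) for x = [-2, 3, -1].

X[k] = Σ(n=0 to 2) x[n] · ω_3^(nk)
where ω_3 = e^(-2πi/3)

Computing each X[k]:
X[0] = 0
X[1] = -3.0000-3.4641i
X[2] = -3.0000+3.4641i

X = [0, -3.0000-3.4641i, -3.0000+3.4641i]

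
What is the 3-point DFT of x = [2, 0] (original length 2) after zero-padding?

Original 2-point DFT: [2, 2]
Zero-padded 3-point DFT provides frequency interpolation.

DFT_3([x, 0, ...]) = [2, 2, 2]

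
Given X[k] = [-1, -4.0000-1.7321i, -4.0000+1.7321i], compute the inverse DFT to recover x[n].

x[n] = (1/3) Σ(k=0 to 2) X[k] · e^(2πikn/3)

Computing each x[n]:
x[0] = -3
x[1] = 2
x[2] = 0

x = [-3, 2, 0]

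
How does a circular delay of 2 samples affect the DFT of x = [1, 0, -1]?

Time shift by 2: X_shifted[k] = ω_3^(2k) · X[k]
Shifted x = [0, -1, 1]

DFT(x[n-2]) = [0, 1.7321i, -1.7321i]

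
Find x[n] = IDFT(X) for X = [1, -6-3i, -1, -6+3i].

x[n] = (1/4) Σ(k=0 to 3) X[k] · e^(2πikn/4)

Computing each x[n]:
x[0] = -3
x[1] = 2
x[2] = 3
x[3] = -1

x = [-3, 2, 3, -1]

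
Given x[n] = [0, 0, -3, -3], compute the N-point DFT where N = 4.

X[k] = Σ(n=0 to 3) x[n] · ω_4^(nk)
where ω_4 = e^(-2πi/4)

Computing each X[k]:
X[0] = -6
X[1] = 3-3i
X[2] = 0
X[3] = 3+3i

X = [-6, 3-3i, 0, 3+3i]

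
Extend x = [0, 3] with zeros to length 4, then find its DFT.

Original 2-point DFT: [3, -3]
Zero-padded 4-point DFT provides frequency interpolation.

DFT_4([x, 0, ...]) = [3, -3i, -3, 3i]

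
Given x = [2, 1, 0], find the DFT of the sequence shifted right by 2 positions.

Time shift by 2: X_shifted[k] = ω_3^(2k) · X[k]
Shifted x = [1, 0, 2]

DFT(x[n-2]) = [3, 1.7321i, -1.7321i]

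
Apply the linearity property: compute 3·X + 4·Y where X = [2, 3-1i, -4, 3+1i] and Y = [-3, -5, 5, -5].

By linearity: DFT(3x + 4y) = 3·DFT(x) + 4·DFT(y)
= 3·[2, 3-1i, -4, 3+1i] + 4·[-3, -5, 5, -5]

Computing element-wise:
Z[0] = 3·(2) + 4·(-3) = -6
Z[1] = 3·(3-1i) + 4·(-5) = -11-3i
Z[2] = 3·(-4) + 4·(5) = 8
Z[3] = 3·(3+1i) + 4·(-5) = -11+3i

DFT(3x + 4y) = 3·X + 4·Y = [-6, -11-3i, 8, -11+3i]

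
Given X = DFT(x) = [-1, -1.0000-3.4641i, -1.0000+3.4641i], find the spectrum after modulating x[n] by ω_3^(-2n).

Modulation property: DFT(ω_3^(-2n)·x[n]) = X[(k-2) mod 3], so circularly shift X by 2 positions.

X[k-2] = [-1.0000-3.4641i, -1.0000+3.4641i, -1]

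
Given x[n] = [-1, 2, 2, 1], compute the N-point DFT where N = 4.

X[k] = Σ(n=0 to 3) x[n] · ω_4^(nk)
where ω_4 = e^(-2πi/4)

Computing each X[k]:
X[0] = 4
X[1] = -3-1i
X[2] = -2
X[3] = -3+1i

X = [4, -3-1i, -2, -3+1i]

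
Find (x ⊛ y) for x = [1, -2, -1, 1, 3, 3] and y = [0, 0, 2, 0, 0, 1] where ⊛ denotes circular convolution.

(x ⊛ y)[n] = Σ(m=0 to 5) x[m] · y[(n-m) mod 6]

Computing each output sample:
(x ⊛ y)[0] = 4
(x ⊛ y)[1] = 5
(x ⊛ y)[2] = 3
(x ⊛ y)[3] = -1
(x ⊛ y)[4] = 1
(x ⊛ y)[5] = 3

x ⊛ y = [4, 5, 3, -1, 1, 3]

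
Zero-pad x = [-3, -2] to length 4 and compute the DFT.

Original 2-point DFT: [-5, -1]
Zero-padded 4-point DFT provides frequency interpolation.

DFT_4([x, 0, ...]) = [-5, -3+2i, -1, -3-2i]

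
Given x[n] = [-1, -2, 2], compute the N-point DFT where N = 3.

X[k] = Σ(n=0 to 2) x[n] · ω_3^(nk)
where ω_3 = e^(-2πi/3)

Computing each X[k]:
X[0] = -1
X[1] = -1.0000+3.4641i
X[2] = -1.0000-3.4641i

X = [-1, -1.0000+3.4641i, -1.0000-3.4641i]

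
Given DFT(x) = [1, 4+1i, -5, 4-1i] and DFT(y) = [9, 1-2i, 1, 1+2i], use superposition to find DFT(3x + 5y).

By linearity: DFT(3x + 5y) = 3·DFT(x) + 5·DFT(y)
= 3·[1, 4+1i, -5, 4-1i] + 5·[9, 1-2i, 1, 1+2i]

Computing element-wise:
Z[0] = 3·(1) + 5·(9) = 48
Z[1] = 3·(4+1i) + 5·(1-2i) = 17-7i
Z[2] = 3·(-5) + 5·(1) = -10
Z[3] = 3·(4-1i) + 5·(1+2i) = 17+7i

DFT(3x + 5y) = 3·X + 5·Y = [48, 17-7i, -10, 17+7i]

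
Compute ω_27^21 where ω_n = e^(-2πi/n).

ω_27^21 = e^(-2πi·21/27)
= cos(-2π·21/27) + i·sin(-2π·21/27)
= cos(-42π/27) + i·sin(-42π/27)

ω_27^21 = cos(-42π/27) + i·sin(-42π/27) = 0.1736+0.9848i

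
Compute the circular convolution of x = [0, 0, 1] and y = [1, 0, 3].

(x ⊛ y)[n] = Σ(m=0 to 2) x[m] · y[(n-m) mod 3]

Computing each output sample:
(x ⊛ y)[0] = 0
(x ⊛ y)[1] = 3
(x ⊛ y)[2] = 1

x ⊛ y = [0, 3, 1]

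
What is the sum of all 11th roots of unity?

Sum of all nth roots of unity equals 0 for n > 1 (geometric series with r ≠ 1).

0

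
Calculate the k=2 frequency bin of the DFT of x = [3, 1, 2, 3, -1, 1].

X[2] = Σ(n=0 to 5) x[n] · ω_6^(2n) where ω_6 = e^(-2πi/6)
= (3)·ω_6^0 + (1)·ω_6^2 + (2)·ω_6^4 + (3)·ω_6^6 + (-1)·ω_6^8 + (1)·ω_6^10

X[2] = 4.5000+2.5981i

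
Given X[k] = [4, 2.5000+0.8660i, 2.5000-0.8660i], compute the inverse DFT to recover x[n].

x[n] = (1/3) Σ(k=0 to 2) X[k] · e^(2πikn/3)

Computing each x[n]:
x[0] = 3
x[1] = 0
x[2] = 1

x = [3, 0, 1]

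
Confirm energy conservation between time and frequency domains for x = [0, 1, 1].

Time domain:
Σ|x[n]|² = |0|² + |1|² + |1|² = 2.0000

Frequency domain:
(1/3)Σ|X[k]|² = (1/3)(|2|² + |-1|² + |-1|²) = (1/3)·6.0000 = 2.0000

Both sides agree, confirming Parseval's theorem.

Σ|x[n]|² = (1/N)Σ|X[k]|² = 2.0000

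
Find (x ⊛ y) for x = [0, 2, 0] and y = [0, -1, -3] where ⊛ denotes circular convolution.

(x ⊛ y)[n] = Σ(m=0 to 2) x[m] · y[(n-m) mod 3]

Computing each output sample:
(x ⊛ y)[0] = -6
(x ⊛ y)[1] = 0
(x ⊛ y)[2] = -2

x ⊛ y = [-6, 0, -2]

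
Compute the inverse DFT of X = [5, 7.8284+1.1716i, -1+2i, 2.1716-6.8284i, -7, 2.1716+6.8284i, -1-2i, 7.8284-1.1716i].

x[n] = (1/8) Σ(k=0 to 7) X[k] · e^(2πikn/8)

Computing each x[n]:
x[0] = 2
x[1] = 3
x[2] = -2
x[3] = 2
x[4] = -3
x[5] = -1
x[6] = 2
x[7] = 2

x = [2, 3, -2, 2, -3, -1, 2, 2]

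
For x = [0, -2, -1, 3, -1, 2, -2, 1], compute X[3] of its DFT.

X[3] = Σ(n=0 to 7) x[n] · ω_8^(3n) where ω_8 = e^(-2πi/8)
= (0)·ω_8^0 + (-2)·ω_8^3 + (-1)·ω_8^6 + (3)·ω_8^9 + (-1)·ω_8^12 + (2)·ω_8^15 + (-2)·ω_8^18 + (1)·ω_8^21

X[3] = 5.2426+2.4142i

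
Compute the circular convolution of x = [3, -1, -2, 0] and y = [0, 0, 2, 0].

(x ⊛ y)[n] = Σ(m=0 to 3) x[m] · y[(n-m) mod 4]

Computing each output sample:
(x ⊛ y)[0] = -4
(x ⊛ y)[1] = 0
(x ⊛ y)[2] = 6
(x ⊛ y)[3] = -2

x ⊛ y = [-4, 0, 6, -2]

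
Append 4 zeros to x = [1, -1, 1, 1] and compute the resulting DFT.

Original 4-point DFT: [2, 2i, 2, -2i]
Zero-padded 8-point DFT provides frequency interpolation.

DFT_8([x, 0, ...]) = [2, -0.4142-1.0000i, 2i, 2.4142+1.0000i, 2, 2.4142-1.0000i, -2i, -0.4142+1.0000i]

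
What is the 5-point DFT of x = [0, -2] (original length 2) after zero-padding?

Original 2-point DFT: [-2, 2]
Zero-padded 5-point DFT provides frequency interpolation.

DFT_5([x, 0, ...]) = [-2, -0.6180+1.9021i, 1.6180+1.1756i, 1.6180-1.1756i, -0.6180-1.9021i]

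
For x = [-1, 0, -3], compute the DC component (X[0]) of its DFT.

X[0] = Σ(n=0 to 2) x[n] · ω_3^0 = Σ x[n]
= (-1) + (0) + (-3)

X[0] = -4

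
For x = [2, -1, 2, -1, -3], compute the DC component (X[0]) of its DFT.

X[0] = Σ(n=0 to 4) x[n] · ω_5^0 = Σ x[n]
= (2) + (-1) + (2) + (-1) + (-3)

X[0] = -1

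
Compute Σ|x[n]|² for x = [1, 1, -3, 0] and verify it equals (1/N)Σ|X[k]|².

Time domain:
Σ|x[n]|² = |1|² + |1|² + |-3|² + |0|² = 11.0000

Frequency domain:
(1/4)Σ|X[k]|² = (1/4)(|-1|² + |4-1i|² + |-3|² + |4+1i|²) = (1/4)·44.0000 = 11.0000

Both sides agree, confirming Parseval's theorem.

Σ|x[n]|² = (1/N)Σ|X[k]|² = 11.0000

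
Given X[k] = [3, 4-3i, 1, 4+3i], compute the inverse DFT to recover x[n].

x[n] = (1/4) Σ(k=0 to 3) X[k] · e^(2πikn/4)

Computing each x[n]:
x[0] = 3
x[1] = 2
x[2] = -1
x[3] = -1

x = [3, 2, -1, -1]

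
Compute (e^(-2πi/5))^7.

Since ω_5^5 = 1, powers reduce modulo 5.
7 mod 5 = 2
So ω_5^7 = ω_5^2 = e^(-2πi·2/5)

ω_5^7 = ω_5^2 = -0.8090-0.5878i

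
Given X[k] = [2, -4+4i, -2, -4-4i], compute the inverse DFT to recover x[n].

x[n] = (1/4) Σ(k=0 to 3) X[k] · e^(2πikn/4)

Computing each x[n]:
x[0] = -2
x[1] = -1
x[2] = 2
x[3] = 3

x = [-2, -1, 2, 3]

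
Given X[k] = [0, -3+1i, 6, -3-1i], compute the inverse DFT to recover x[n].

x[n] = (1/4) Σ(k=0 to 3) X[k] · e^(2πikn/4)

Computing each x[n]:
x[0] = 0
x[1] = -2
x[2] = 3
x[3] = -1

x = [0, -2, 3, -1]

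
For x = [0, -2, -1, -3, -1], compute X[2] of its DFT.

X[2] = Σ(n=0 to 4) x[n] · ω_5^(2n) where ω_5 = e^(-2πi/5)
= (0)·ω_5^0 + (-2)·ω_5^2 + (-1)·ω_5^4 + (-3)·ω_5^6 + (-1)·ω_5^8

X[2] = 1.1910+2.4899i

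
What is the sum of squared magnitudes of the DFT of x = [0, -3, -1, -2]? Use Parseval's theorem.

Parseval: Σ|x[n]|² = (1/N)Σ|X[k]|², so Σ|X[k]|² = N·Σ|x[n]|² = 4·14.0000

Σ|X[k]|² = N·Σ|x[n]|² = 4·14.0000 = 56.0000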